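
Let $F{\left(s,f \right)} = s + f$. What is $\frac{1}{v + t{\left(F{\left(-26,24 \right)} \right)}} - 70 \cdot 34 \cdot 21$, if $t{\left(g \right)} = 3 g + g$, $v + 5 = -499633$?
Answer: $- \frac{24972307081}{499646} \approx -49980.0$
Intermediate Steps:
$F{\left(s,f \right)} = f + s$
$v = -499638$ ($v = -5 - 499633 = -499638$)
$t{\left(g \right)} = 4 g$
$\frac{1}{v + t{\left(F{\left(-26,24 \right)} \right)}} - 70 \cdot 34 \cdot 21 = \frac{1}{-499638 + 4 \left(24 - 26\right)} - 70 \cdot 34 \cdot 21 = \frac{1}{-499638 + 4 \left(-2\right)} - 2380 \cdot 21 = \frac{1}{-499638 - 8} - 49980 = \frac{1}{-499646} - 49980 = - \frac{1}{499646} - 49980 = - \frac{24972307081}{499646}$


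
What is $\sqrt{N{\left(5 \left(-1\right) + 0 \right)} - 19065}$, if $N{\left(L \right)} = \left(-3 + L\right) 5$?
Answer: $i \sqrt{19105} \approx 138.22 i$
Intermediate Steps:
$N{\left(L \right)} = -15 + 5 L$
$\sqrt{N{\left(5 \left(-1\right) + 0 \right)} - 19065} = \sqrt{\left(-15 + 5 \left(5 \left(-1\right) + 0\right)\right) - 19065} = \sqrt{\left(-15 + 5 \left(-5 + 0\right)\right) - 19065} = \sqrt{\left(-15 + 5 \left(-5\right)\right) - 19065} = \sqrt{\left(-15 - 25\right) - 19065} = \sqrt{-40 - 19065} = \sqrt{-19105} = i \sqrt{19105}$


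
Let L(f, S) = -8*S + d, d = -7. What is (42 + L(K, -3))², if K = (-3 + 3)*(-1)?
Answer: 3481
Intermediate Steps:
K = 0 (K = 0*(-1) = 0)
L(f, S) = -7 - 8*S (L(f, S) = -8*S - 7 = -7 - 8*S)
(42 + L(K, -3))² = (42 + (-7 - 8*(-3)))² = (42 + (-7 + 24))² = (42 + 17)² = 59² = 3481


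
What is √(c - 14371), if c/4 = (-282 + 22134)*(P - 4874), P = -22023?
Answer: I*√2351027347 ≈ 48487.0*I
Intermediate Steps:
c = -2351012976 (c = 4*((-282 + 22134)*(-22023 - 4874)) = 4*(21852*(-26897)) = 4*(-587753244) = -2351012976)
√(c - 14371) = √(-2351012976 - 14371) = √(-2351027347) = I*√2351027347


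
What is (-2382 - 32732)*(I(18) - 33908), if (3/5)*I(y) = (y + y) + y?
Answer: 1187485252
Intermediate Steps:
I(y) = 5*y (I(y) = 5*((y + y) + y)/3 = 5*(2*y + y)/3 = 5*(3*y)/3 = 5*y)
(-2382 - 32732)*(I(18) - 33908) = (-2382 - 32732)*(5*18 - 33908) = -35114*(90 - 33908) = -35114*(-33818) = 1187485252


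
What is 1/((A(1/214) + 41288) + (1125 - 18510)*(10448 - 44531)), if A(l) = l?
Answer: 214/126810888003 ≈ 1.6876e-9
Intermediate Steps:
1/((A(1/214) + 41288) + (1125 - 18510)*(10448 - 44531)) = 1/((1/214 + 41288) + (1125 - 18510)*(10448 - 44531)) = 1/((1/214 + 41288) - 17385*(-34083)) = 1/(8835633/214 + 592532955) = 1/(126810888003/214) = 214/126810888003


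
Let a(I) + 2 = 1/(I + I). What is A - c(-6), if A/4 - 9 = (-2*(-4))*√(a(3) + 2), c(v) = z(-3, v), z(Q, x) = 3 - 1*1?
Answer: 34 + 16*√6/3 ≈ 47.064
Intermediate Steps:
z(Q, x) = 2 (z(Q, x) = 3 - 1 = 2)
a(I) = -2 + 1/(2*I) (a(I) = -2 + 1/(I + I) = -2 + 1/(2*I))
c(v) = 2
A = 36 + 16*√6/3 (A = 36 + 4*((-2*(-4))*√((-2 + (½)/3) + 2)) = 36 + 4*(8*√((-2 + (½)*(⅓)) + 2)) = 36 + 4*(8*√((-2 + ⅙) + 2)) = 36 + 4*(8*√(-11/6 + 2)) = 36 + 4*(8*√(⅙)) = 36 + 4*(8*(√6/6)) = 36 + 4*(4*√6/3) = 36 + 16*√6/3 ≈ 49.064)
A - c(-6) = (36 + 16*√6/3) - 1*2 = (36 + 16*√6/3) - 2 = 34 + 16*√6/3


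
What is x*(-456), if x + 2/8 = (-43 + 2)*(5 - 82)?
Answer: -1439478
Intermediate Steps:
x = 12627/4 (x = -¼ + (-43 + 2)*(5 - 82) = -¼ - 41*(-77) = -¼ + 3157 = 12627/4 ≈ 3156.8)
x*(-456) = (12627/4)*(-456) = -1439478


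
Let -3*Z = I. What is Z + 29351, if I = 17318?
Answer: 70735/3 ≈ 23578.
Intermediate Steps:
Z = -17318/3 (Z = -⅓*17318 = -17318/3 ≈ -5772.7)
Z + 29351 = -17318/3 + 29351 = 70735/3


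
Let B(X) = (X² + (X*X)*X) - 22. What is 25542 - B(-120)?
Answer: 1739164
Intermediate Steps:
B(X) = -22 + X² + X³ (B(X) = (X² + X²*X) - 22 = (X² + X³) - 22 = -22 + X² + X³)
25542 - B(-120) = 25542 - (-22 + (-120)² + (-120)³) = 25542 - (-22 + 14400 - 1728000) = 25542 - 1*(-1713622) = 25542 + 1713622 = 1739164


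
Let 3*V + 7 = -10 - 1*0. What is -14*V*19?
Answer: 4522/3 ≈ 1507.3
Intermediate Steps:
V = -17/3 (V = -7/3 + (-10 - 1*0)/3 = -7/3 + (-10 + 0)/3 = -7/3 + (⅓)*(-10) = -7/3 - 10/3 = -17/3 ≈ -5.6667)
-14*V*19 = -14*(-17/3)*19 = (238/3)*19 = 4522/3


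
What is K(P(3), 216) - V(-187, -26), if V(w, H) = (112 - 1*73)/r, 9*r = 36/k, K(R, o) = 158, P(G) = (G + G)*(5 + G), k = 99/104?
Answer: 4759/32 ≈ 148.72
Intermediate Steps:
k = 99/104 (k = 99*(1/104) = 99/104 ≈ 0.95192)
P(G) = 2*G*(5 + G) (P(G) = (2*G)*(5 + G) = 2*G*(5 + G))
r = 416/99 (r = (36/(99/104))/9 = (36*(104/99))/9 = (⅑)*(416/11) = 416/99 ≈ 4.2020)
V(w, H) = 297/32 (V(w, H) = (112 - 1*73)/(416/99) = (112 - 73)*(99/416) = 39*(99/416) = 297/32)
K(P(3), 216) - V(-187, -26) = 158 - 1*297/32 = 158 - 297/32 = 4759/32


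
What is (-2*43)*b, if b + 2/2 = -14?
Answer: 1290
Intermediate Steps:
b = -15 (b = -1 - 14 = -15)
(-2*43)*b = -2*43*(-15) = -86*(-15) = 1290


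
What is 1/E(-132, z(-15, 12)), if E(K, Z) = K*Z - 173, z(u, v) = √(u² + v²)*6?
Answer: 173/231430487 - 2376*√41/231430487 ≈ -6.4991e-5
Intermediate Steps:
z(u, v) = 6*√(u² + v²)
E(K, Z) = -173 + K*Z
1/E(-132, z(-15, 12)) = 1/(-173 - 792*√((-15)² + 12²)) = 1/(-173 - 792*√(225 + 144)) = 1/(-173 - 792*√369) = 1/(-173 - 792*3*√41) = 1/(-173 - 2376*√41)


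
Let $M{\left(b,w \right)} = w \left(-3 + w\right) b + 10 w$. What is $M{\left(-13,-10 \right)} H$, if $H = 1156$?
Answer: $-2069240$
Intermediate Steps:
$M{\left(b,w \right)} = 10 w + b w \left(-3 + w\right)$ ($M{\left(b,w \right)} = b w \left(-3 + w\right) + 10 w = 10 w + b w \left(-3 + w\right)$)
$M{\left(-13,-10 \right)} H = - 10 \left(10 - -39 - -130\right) 1156 = - 10 \left(10 + 39 + 130\right) 1156 = \left(-10\right) 179 \cdot 1156 = \left(-1790\right) 1156 = -2069240$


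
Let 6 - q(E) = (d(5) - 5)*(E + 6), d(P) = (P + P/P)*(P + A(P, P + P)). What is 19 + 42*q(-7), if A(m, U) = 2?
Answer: 1825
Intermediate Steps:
d(P) = (1 + P)*(2 + P) (d(P) = (P + P/P)*(P + 2) = (P + 1)*(2 + P) = (1 + P)*(2 + P))
q(E) = -216 - 37*E (q(E) = 6 - ((2 + 5² + 3*5) - 5)*(E + 6) = 6 - ((2 + 25 + 15) - 5)*(6 + E) = 6 - (42 - 5)*(6 + E) = 6 - 37*(6 + E) = 6 - (222 + 37*E) = 6 + (-222 - 37*E) = -216 - 37*E)
19 + 42*q(-7) = 19 + 42*(-216 - 37*(-7)) = 19 + 42*(-216 + 259) = 19 + 42*43 = 19 + 1806 = 1825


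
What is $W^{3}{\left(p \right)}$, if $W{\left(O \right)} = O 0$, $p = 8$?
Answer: $0$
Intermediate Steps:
$W{\left(O \right)} = 0$
$W^{3}{\left(p \right)} = 0^{3} = 0$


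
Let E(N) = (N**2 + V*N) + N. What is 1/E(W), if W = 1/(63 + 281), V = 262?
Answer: 118336/90473 ≈ 1.3080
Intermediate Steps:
W = 1/344 ≈ 0.0029070
E(N) = N**2 + 263*N (E(N) = (N**2 + 262*N) + N = N**2 + 263*N)
1/E(W) = 1/((263 + 1/344)/344) = 1/((1/344)*(90473/344)) = 1/(90473/118336) = 118336/90473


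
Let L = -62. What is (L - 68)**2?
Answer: 16900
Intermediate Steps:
(L - 68)**2 = (-62 - 68)**2 = (-130)**2 = 16900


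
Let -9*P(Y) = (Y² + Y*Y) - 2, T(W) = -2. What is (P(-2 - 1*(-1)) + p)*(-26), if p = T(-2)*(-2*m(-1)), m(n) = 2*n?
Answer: 208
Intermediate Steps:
P(Y) = 2/9 - 2*Y²/9 (P(Y) = -((Y² + Y*Y) - 2)/9 = -((Y² + Y²) - 2)/9 = -(2*Y² - 2)/9 = -(-2 + 2*Y²)/9 = 2/9 - 2*Y²/9)
p = -8 (p = -(-4)*2*(-1) = -(-4)*(-2) = -2*4 = -8)
(P(-2 - 1*(-1)) + p)*(-26) = ((2/9 - 2*(-2 - 1*(-1))²/9) - 8)*(-26) = ((2/9 - 2*(-2 + 1)²/9) - 8)*(-26) = ((2/9 - 2/9*(-1)²) - 8)*(-26) = ((2/9 - 2/9*1) - 8)*(-26) = ((2/9 - 2/9) - 8)*(-26) = (0 - 8)*(-26) = -8*(-26) = 208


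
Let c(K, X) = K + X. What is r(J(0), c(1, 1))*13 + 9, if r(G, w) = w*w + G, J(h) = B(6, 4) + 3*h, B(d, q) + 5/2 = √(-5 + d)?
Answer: 83/2 ≈ 41.500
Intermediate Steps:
B(d, q) = -5/2 + √(-5 + d)
J(h) = -3/2 + 3*h (J(h) = (-5/2 + √(-5 + 6)) + 3*h = (-5/2 + √1) + 3*h = (-5/2 + 1) + 3*h = -3/2 + 3*h)
r(G, w) = G + w² (r(G, w) = w² + G = G + w²)
r(J(0), c(1, 1))*13 + 9 = ((-3/2 + 3*0) + (1 + 1)²)*13 + 9 = ((-3/2 + 0) + 2²)*13 + 9 = (-3/2 + 4)*13 + 9 = (5/2)*13 + 9 = 65/2 + 9 = 83/2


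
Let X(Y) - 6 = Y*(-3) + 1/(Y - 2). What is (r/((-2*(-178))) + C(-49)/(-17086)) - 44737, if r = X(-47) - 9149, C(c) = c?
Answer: -6670658685183/149024092 ≈ -44762.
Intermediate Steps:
X(Y) = 6 + 1/(-2 + Y) - 3*Y (X(Y) = 6 + (Y*(-3) + 1/(Y - 2)) = 6 + (-3*Y + 1/(-2 + Y)) = 6 + (1/(-2 + Y) - 3*Y) = 6 + 1/(-2 + Y) - 3*Y)
r = -441099/49 (r = (-11 - 3*(-47)² + 12*(-47))/(-2 - 47) - 9149 = (-11 - 3*2209 - 564)/(-49) - 9149 = -(-11 - 6627 - 564)/49 - 9149 = -1/49*(-7202) - 9149 = 7202/49 - 9149 = -441099/49 ≈ -9002.0)
(r/((-2*(-178))) + C(-49)/(-17086)) - 44737 = (-441099/(49*((-2*(-178)))) - 49/(-17086)) - 44737 = (-441099/49/356 - 49*(-1/17086)) - 44737 = (-441099/49*1/356 + 49/17086) - 44737 = (-441099/17444 + 49/17086) - 44737 = -3767881379/149024092 - 44737 = -6670658685183/149024092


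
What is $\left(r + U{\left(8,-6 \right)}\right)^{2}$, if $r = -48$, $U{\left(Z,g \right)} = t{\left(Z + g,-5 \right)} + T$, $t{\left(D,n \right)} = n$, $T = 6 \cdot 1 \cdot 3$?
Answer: $1225$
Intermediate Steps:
$T = 18$ ($T = 6 \cdot 3 = 18$)
$U{\left(Z,g \right)} = 13$ ($U{\left(Z,g \right)} = -5 + 18 = 13$)
$\left(r + U{\left(8,-6 \right)}\right)^{2} = \left(-48 + 13\right)^{2} = \left(-35\right)^{2} = 1225$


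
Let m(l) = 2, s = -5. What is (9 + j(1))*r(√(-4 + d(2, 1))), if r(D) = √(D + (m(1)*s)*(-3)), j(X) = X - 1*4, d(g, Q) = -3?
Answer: 6*√(30 + I*√7) ≈ 32.895 + 1.4477*I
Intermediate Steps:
j(X) = -4 + X (j(X) = X - 4 = -4 + X)
r(D) = √(30 + D) (r(D) = √(D + (2*(-5))*(-3)) = √(D - 10*(-3)) = √(D + 30) = √(30 + D))
(9 + j(1))*r(√(-4 + d(2, 1))) = (9 + (-4 + 1))*√(30 + √(-4 - 3)) = (9 - 3)*√(30 + √(-7)) = 6*√(30 + I*√7)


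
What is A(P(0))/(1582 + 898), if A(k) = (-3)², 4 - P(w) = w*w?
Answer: 9/2480 ≈ 0.0036290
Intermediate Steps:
P(w) = 4 - w² (P(w) = 4 - w*w = 4 - w²)
A(k) = 9
A(P(0))/(1582 + 898) = 9/(1582 + 898) = 9/2480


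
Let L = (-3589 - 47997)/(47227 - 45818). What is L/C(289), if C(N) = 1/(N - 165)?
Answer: -6396664/1409 ≈ -4539.9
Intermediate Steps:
C(N) = 1/(-165 + N)
L = -51586/1409 ≈ -36.612
L/C(289) = -51586/(1409*(1/(-165 + 289))) = -51586/(1409*(1/124)) = -51586/(1409*1/124) = -51586/1409*124 = -6396664/1409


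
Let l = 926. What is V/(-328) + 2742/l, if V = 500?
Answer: 54547/37966 ≈ 1.4367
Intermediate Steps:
V/(-328) + 2742/l = 500/(-328) + 2742/926 = 500*(-1/328) + 2742*(1/926) = -125/82 + 1371/463 = 54547/37966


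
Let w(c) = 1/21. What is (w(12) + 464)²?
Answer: 94965025/441 ≈ 2.1534e+5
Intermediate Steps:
w(c) = 1/21
(w(12) + 464)² = (1/21 + 464)² = (9745/21)² = 94965025/441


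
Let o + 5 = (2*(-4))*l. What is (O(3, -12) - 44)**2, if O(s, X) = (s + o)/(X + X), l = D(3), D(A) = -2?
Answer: 286225/144 ≈ 1987.7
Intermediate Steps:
l = -2
o = 11 (o = -5 + (2*(-4))*(-2) = -5 - 8*(-2) = -5 + 16 = 11)
O(s, X) = (11 + s)/(2*X) (O(s, X) = (s + 11)/(X + X) = (11 + s)/((2*X)) = (11 + s)*(1/(2*X)) = (11 + s)/(2*X))
(O(3, -12) - 44)**2 = ((1/2)*(11 + 3)/(-12) - 44)**2 = ((1/2)*(-1/12)*14 - 44)**2 = (-7/12 - 44)**2 = (-535/12)**2 = 286225/144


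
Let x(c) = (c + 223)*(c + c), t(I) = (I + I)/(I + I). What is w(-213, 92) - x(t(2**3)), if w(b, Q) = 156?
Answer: -292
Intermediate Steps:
t(I) = 1 (t(I) = (2*I)/((2*I)) = (2*I)*(1/(2*I)) = 1)
x(c) = 2*c*(223 + c) (x(c) = (223 + c)*(2*c) = 2*c*(223 + c))
w(-213, 92) - x(t(2**3)) = 156 - 2*(223 + 1) = 156 - 2*224 = 156 - 1*448 = 156 - 448 = -292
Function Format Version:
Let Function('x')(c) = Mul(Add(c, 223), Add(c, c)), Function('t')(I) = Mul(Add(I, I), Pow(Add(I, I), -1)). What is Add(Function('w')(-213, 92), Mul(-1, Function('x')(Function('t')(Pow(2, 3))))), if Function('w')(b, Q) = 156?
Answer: -292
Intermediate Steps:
Function('t')(I) = 1 (Function('t')(I) = Mul(Mul(2, I), Pow(Mul(2, I), -1)) = Mul(Mul(2, I), Mul(Rational(1, 2), Pow(I, -1))) = 1)
Function('x')(c) = Mul(2, c, Add(223, c)) (Function('x')(c) = Mul(Add(223, c), Mul(2, c)) = Mul(2, c, Add(223, c)))
Add(Function('w')(-213, 92), Mul(-1, Function('x')(Function('t')(Pow(2, 3))))) = Add(156, Mul(-1, Mul(2, 1, Add(223, 1)))) = Add(156, Mul(-1, Mul(2, 1, 224))) = Add(156, Mul(-1, 448)) = Add(156, -448) = -292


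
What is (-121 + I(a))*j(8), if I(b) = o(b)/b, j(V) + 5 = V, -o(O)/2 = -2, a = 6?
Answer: -361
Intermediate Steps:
o(O) = 4 (o(O) = -2*(-2) = 4)
j(V) = -5 + V
I(b) = 4/b
(-121 + I(a))*j(8) = (-121 + 4/6)*(-5 + 8) = (-121 + 4*(⅙))*3 = (-121 + ⅔)*3 = -361/3*3 = -361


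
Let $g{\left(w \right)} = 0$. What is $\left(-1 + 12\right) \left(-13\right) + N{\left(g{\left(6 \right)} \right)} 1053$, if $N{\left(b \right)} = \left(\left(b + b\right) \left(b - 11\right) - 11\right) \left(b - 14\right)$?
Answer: $162019$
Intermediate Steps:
$N{\left(b \right)} = \left(-14 + b\right) \left(-11 + 2 b \left(-11 + b\right)\right)$ ($N{\left(b \right)} = \left(2 b \left(-11 + b\right) - 11\right) \left(-14 + b\right) = \left(-11 + 2 b \left(-11 + b\right)\right) \left(-14 + b\right) = \left(-14 + b\right) \left(-11 + 2 b \left(-11 + b\right)\right)$)
$\left(-1 + 12\right) \left(-13\right) + N{\left(g{\left(6 \right)} \right)} 1053 = \left(-1 + 12\right) \left(-13\right) + \left(154 - 50 \cdot 0^{2} + 2 \cdot 0^{3} + 297 \cdot 0\right) 1053 = 11 \left(-13\right) + \left(154 - 0 + 2 \cdot 0 + 0\right) 1053 = -143 + \left(154 + 0 + 0 + 0\right) 1053 = -143 + 154 \cdot 1053 = -143 + 162162 = 162019$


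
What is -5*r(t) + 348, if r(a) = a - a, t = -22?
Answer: 348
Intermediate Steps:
r(a) = 0
-5*r(t) + 348 = -5*0 + 348 = 0 + 348 = 348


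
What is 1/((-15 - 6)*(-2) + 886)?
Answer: 1/928 ≈ 0.0010776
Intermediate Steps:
1/((-15 - 6)*(-2) + 886) = 1/(-21*(-2) + 886) = 1/(42 + 886) = 1/928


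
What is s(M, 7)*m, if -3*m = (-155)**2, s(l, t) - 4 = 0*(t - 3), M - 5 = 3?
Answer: -96100/3 ≈ -32033.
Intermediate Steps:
M = 8 (M = 5 + 3 = 8)
s(l, t) = 4 (s(l, t) = 4 + 0*(t - 3) = 4 + 0*(-3 + t) = 4 + 0 = 4)
m = -24025/3 (m = -1/3*(-155)**2 = -1/3*24025 = -24025/3 ≈ -8008.3)
s(M, 7)*m = 4*(-24025/3) = -96100/3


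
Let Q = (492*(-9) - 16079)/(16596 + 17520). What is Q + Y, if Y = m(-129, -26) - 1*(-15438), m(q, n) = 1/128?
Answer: 16853202161/1091712 ≈ 15437.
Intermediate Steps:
m(q, n) = 1/128
Y = 1976065/128 (Y = 1/128 - 1*(-15438) = 1/128 + 15438 = 1976065/128 ≈ 15438.)
Q = -20507/34116 (Q = (-4428 - 16079)/34116 = -20507*1/34116 = -20507/34116 ≈ -0.60110)
Q + Y = -20507/34116 + 1976065/128 = 16853202161/1091712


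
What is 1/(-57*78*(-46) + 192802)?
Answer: 1/397318 ≈ 2.5169e-6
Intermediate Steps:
1/(-57*78*(-46) + 192802) = 1/(-4446*(-46) + 192802) = 1/(204516 + 192802) = 1/397318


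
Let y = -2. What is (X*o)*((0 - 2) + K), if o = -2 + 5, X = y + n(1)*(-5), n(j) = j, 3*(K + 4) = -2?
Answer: 140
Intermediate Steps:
K = -14/3 (K = -4 + (1/3)*(-2) = -4 - 2/3 = -14/3 ≈ -4.6667)
X = -7 (X = -2 + 1*(-5) = -2 - 5 = -7)
o = 3
(X*o)*((0 - 2) + K) = (-7*3)*((0 - 2) - 14/3) = -21*(-2 - 14/3) = -21*(-20/3) = 140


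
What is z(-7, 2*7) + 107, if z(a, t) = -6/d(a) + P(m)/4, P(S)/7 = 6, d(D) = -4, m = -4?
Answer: 119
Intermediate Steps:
P(S) = 42 (P(S) = 7*6 = 42)
z(a, t) = 12 (z(a, t) = -6/(-4) + 42/4 = -6*(-1/4) + 42*(1/4) = 3/2 + 21/2 = 12)
z(-7, 2*7) + 107 = 12 + 107 = 119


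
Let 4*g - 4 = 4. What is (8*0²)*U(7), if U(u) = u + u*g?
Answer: 0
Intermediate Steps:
g = 2 (g = 1 + (¼)*4 = 1 + 1 = 2)
U(u) = 3*u (U(u) = u + u*2 = u + 2*u = 3*u)
(8*0²)*U(7) = (8*0²)*(3*7) = (8*0)*21 = 0*21 = 0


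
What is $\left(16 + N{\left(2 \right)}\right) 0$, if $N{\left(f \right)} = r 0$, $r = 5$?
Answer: $0$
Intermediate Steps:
$N{\left(f \right)} = 0$ ($N{\left(f \right)} = 5 \cdot 0 = 0$)
$\left(16 + N{\left(2 \right)}\right) 0 = \left(16 + 0\right) 0 = 16 \cdot 0 = 0$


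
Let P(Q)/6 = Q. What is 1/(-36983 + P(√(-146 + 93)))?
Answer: -36983/1367744197 - 6*I*√53/1367744197 ≈ -2.7039e-5 - 3.1936e-8*I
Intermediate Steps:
P(Q) = 6*Q
1/(-36983 + P(√(-146 + 93))) = 1/(-36983 + 6*√(-146 + 93)) = 1/(-36983 + 6*√(-53)) = 1/(-36983 + 6*(I*√53)) = 1/(-36983 + 6*I*√53)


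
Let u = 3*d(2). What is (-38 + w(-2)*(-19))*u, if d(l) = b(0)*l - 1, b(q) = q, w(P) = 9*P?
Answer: -912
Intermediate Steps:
d(l) = -1 (d(l) = 0*l - 1 = 0 - 1 = -1)
u = -3 (u = 3*(-1) = -3)
(-38 + w(-2)*(-19))*u = (-38 + (9*(-2))*(-19))*(-3) = (-38 - 18*(-19))*(-3) = (-38 + 342)*(-3) = 304*(-3) = -912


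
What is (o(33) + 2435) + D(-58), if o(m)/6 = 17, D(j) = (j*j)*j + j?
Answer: -192633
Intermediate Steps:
D(j) = j + j**3 (D(j) = j**2*j + j = j**3 + j = j + j**3)
o(m) = 102 (o(m) = 6*17 = 102)
(o(33) + 2435) + D(-58) = (102 + 2435) + (-58 + (-58)**3) = 2537 + (-58 - 195112) = 2537 - 195170 = -192633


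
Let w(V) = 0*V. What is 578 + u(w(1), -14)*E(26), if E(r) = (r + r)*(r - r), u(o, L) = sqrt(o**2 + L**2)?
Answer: 578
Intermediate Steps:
w(V) = 0
u(o, L) = sqrt(L**2 + o**2)
E(r) = 0 (E(r) = (2*r)*0 = 0)
578 + u(w(1), -14)*E(26) = 578 + sqrt((-14)**2 + 0**2)*0 = 578 + sqrt(196 + 0)*0 = 578 + sqrt(196)*0 = 578 + 14*0 = 578 + 0 = 578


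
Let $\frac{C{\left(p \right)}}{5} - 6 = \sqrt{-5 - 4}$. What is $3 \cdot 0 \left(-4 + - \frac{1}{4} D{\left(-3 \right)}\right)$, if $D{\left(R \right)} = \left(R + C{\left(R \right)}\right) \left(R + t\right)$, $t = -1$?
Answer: $0$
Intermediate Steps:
$C{\left(p \right)} = 30 + 15 i$ ($C{\left(p \right)} = 30 + 5 \sqrt{-5 - 4} = 30 + 5 \sqrt{-9} = 30 + 5 \cdot 3 i = 30 + 15 i$)
$D{\left(R \right)} = \left(-1 + R\right) \left(30 + R + 15 i\right)$ ($D{\left(R \right)} = \left(R + \left(30 + 15 i\right)\right) \left(R - 1\right) = \left(30 + R + 15 i\right) \left(-1 + R\right) = \left(-1 + R\right) \left(30 + R + 15 i\right)$)
$3 \cdot 0 \left(-4 + - \frac{1}{4} D{\left(-3 \right)}\right) = 3 \cdot 0 \left(-4 + - \frac{1}{4} \left(-30 + \left(-3\right)^{2} - 15 i - 3 \left(29 + 15 i\right)\right)\right) = 0 \left(-4 + \left(-1\right) \frac{1}{4} \left(-30 + 9 - 15 i - \left(87 + 45 i\right)\right)\right) = 0 \left(-4 - \frac{-108 - 60 i}{4}\right) = 0 \left(-4 + \left(27 + 15 i\right)\right) = 0 \left(23 + 15 i\right) = 0$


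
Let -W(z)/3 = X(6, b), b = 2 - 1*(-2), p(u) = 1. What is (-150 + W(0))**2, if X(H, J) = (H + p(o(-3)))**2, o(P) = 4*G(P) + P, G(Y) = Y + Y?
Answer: 88209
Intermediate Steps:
G(Y) = 2*Y
o(P) = 9*P (o(P) = 4*(2*P) + P = 8*P + P = 9*P)
b = 4 (b = 2 + 2 = 4)
X(H, J) = (1 + H)**2 (X(H, J) = (H + 1)**2 = (1 + H)**2)
W(z) = -147 (W(z) = -3*(1 + 6)**2 = -3*7**2 = -3*49 = -147)
(-150 + W(0))**2 = (-150 - 147)**2 = (-297)**2 = 88209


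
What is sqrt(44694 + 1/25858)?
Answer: sqrt(29884024739674)/25858 ≈ 211.41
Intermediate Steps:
sqrt(44694 + 1/25858) = sqrt(1155697453/25858) = sqrt(29884024739674)/25858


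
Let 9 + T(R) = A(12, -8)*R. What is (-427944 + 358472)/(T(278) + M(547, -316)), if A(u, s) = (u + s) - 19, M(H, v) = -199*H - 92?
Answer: 17368/28281 ≈ 0.61412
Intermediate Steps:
M(H, v) = -92 - 199*H
A(u, s) = -19 + s + u (A(u, s) = (s + u) - 19 = -19 + s + u)
T(R) = -9 - 15*R (T(R) = -9 + (-19 - 8 + 12)*R = -9 - 15*R)
(-427944 + 358472)/(T(278) + M(547, -316)) = (-427944 + 358472)/((-9 - 15*278) + (-92 - 199*547)) = -69472/((-9 - 4170) + (-92 - 108853)) = -69472/(-4179 - 108945) = -69472/(-113124) = -69472*(-1/113124) = 17368/28281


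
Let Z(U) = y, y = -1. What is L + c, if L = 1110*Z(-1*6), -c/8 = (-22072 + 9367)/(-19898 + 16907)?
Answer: -1140550/997 ≈ -1144.0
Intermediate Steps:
Z(U) = -1
c = -33880/997 (c = -8*(-22072 + 9367)/(-19898 + 16907) = -(-101640)/(-2991) = -(-101640)*(-1)/2991 = -8*4235/997 = -33880/997 ≈ -33.982)
L = -1110 (L = 1110*(-1) = -1110)
L + c = -1110 - 33880/997 = -1140550/997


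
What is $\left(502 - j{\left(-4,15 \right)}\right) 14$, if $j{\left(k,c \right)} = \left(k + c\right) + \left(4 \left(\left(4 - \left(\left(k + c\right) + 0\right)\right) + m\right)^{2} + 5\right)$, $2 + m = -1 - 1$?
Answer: $28$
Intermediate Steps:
$m = -4$ ($m = -2 - 2 = -4$)
$j{\left(k,c \right)} = 5 + c + k + 4 \left(- c - k\right)^{2}$ ($j{\left(k,c \right)} = \left(k + c\right) + \left(4 \left(\left(4 - \left(\left(k + c\right) + 0\right)\right) - 4\right)^{2} + 5\right) = \left(c + k\right) + \left(4 \left(\left(4 - \left(\left(c + k\right) + 0\right)\right) - 4\right)^{2} + 5\right) = \left(c + k\right) + \left(4 \left(\left(4 - \left(c + k\right)\right) - 4\right)^{2} + 5\right) = \left(c + k\right) + \left(4 \left(\left(4 - c - k\right) - 4\right)^{2} + 5\right) = \left(c + k\right) + \left(4 \left(- c - k\right)^{2} + 5\right) = \left(c + k\right) + \left(5 + 4 \left(- c - k\right)^{2}\right) = 5 + c + k + 4 \left(- c - k\right)^{2}$)
$\left(502 - j{\left(-4,15 \right)}\right) 14 = \left(502 - \left(5 + 15 - 4 + 4 \left(15 - 4\right)^{2}\right)\right) 14 = \left(502 - \left(5 + 15 - 4 + 4 \cdot 11^{2}\right)\right) 14 = \left(502 - \left(5 + 15 - 4 + 4 \cdot 121\right)\right) 14 = \left(502 - \left(5 + 15 - 4 + 484\right)\right) 14 = \left(502 - 500\right) 14 = 2 \cdot 14 = 28$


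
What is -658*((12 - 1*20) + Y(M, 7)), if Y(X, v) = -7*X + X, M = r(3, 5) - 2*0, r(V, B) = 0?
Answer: 5264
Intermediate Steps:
M = 0 (M = 0 - 2*0 = 0 + 0 = 0)
Y(X, v) = -6*X
-658*((12 - 1*20) + Y(M, 7)) = -658*((12 - 1*20) - 6*0) = -658*((12 - 20) + 0) = -658*(-8 + 0) = -658*(-8) = 5264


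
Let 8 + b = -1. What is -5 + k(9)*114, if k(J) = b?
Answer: -1031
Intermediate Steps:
b = -9 (b = -8 - 1 = -9)
k(J) = -9
-5 + k(9)*114 = -5 - 9*114 = -5 - 1026 = -1031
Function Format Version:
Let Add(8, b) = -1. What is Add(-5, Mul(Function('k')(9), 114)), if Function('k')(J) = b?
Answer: -1031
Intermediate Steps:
b = -9 (b = Add(-8, -1) = -9)
Function('k')(J) = -9
Add(-5, Mul(Function('k')(9), 114)) = Add(-5, Mul(-9, 114)) = Add(-5, -1026) = -1031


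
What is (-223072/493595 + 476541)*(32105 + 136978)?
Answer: 39771370474728309/493595 ≈ 8.0575e+10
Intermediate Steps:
(-223072/493595 + 476541)*(32105 + 136978) = (-223072*1/493595 + 476541)*169083 = (-223072/493595 + 476541)*169083 = (235218031823/493595)*169083 = 39771370474728309/493595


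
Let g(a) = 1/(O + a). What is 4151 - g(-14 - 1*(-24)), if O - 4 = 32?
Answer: 190945/46 ≈ 4151.0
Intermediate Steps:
O = 36 (O = 4 + 32 = 36)
g(a) = 1/(36 + a)
4151 - g(-14 - 1*(-24)) = 4151 - 1/(36 + (-14 - 1*(-24))) = 4151 - 1/(36 + (-14 + 24)) = 4151 - 1/(36 + 10) = 4151 - 1/46 = 190945/46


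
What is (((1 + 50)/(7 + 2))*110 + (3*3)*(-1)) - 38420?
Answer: -113417/3 ≈ -37806.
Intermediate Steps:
(((1 + 50)/(7 + 2))*110 + (3*3)*(-1)) - 38420 = ((51/9)*110 + 9*(-1)) - 38420 = ((51*(⅑))*110 - 9) - 38420 = ((17/3)*110 - 9) - 38420 = (1870/3 - 9) - 38420 = 1843/3 - 38420 = -113417/3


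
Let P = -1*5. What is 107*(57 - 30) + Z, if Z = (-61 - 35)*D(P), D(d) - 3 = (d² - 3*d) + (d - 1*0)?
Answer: -759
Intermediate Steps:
P = -5
D(d) = 3 + d² - 2*d (D(d) = 3 + ((d² - 3*d) + (d - 1*0)) = 3 + ((d² - 3*d) + (d + 0)) = 3 + ((d² - 3*d) + d) = 3 + (d² - 2*d) = 3 + d² - 2*d)
Z = -3648 (Z = (-61 - 35)*(3 + (-5)² - 2*(-5)) = -96*(3 + 25 + 10) = -96*38 = -3648)
107*(57 - 30) + Z = 107*(57 - 30) - 3648 = 107*27 - 3648 = 2889 - 3648 = -759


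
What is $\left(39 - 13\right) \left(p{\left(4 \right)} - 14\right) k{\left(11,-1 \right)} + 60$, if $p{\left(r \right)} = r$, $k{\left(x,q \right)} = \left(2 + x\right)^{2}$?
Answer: $-43880$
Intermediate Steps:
$\left(39 - 13\right) \left(p{\left(4 \right)} - 14\right) k{\left(11,-1 \right)} + 60 = \left(39 - 13\right) \left(4 - 14\right) \left(2 + 11\right)^{2} + 60 = 26 \left(-10\right) 13^{2} + 60 = \left(-260\right) 169 + 60 = -43940 + 60 = -43880$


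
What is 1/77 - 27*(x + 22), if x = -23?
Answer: 2080/77 ≈ 27.013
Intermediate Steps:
1/77 - 27*(x + 22) = 1/77 - 27*(-23 + 22) = 1/77 - 27*(-1) = 1/77 + 27 = 2080/77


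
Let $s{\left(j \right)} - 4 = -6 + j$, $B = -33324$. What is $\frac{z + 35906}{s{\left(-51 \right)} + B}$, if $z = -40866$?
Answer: $\frac{4960}{33377} \approx 0.14861$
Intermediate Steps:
$s{\left(j \right)} = -2 + j$ ($s{\left(j \right)} = 4 + \left(-6 + j\right) = -2 + j$)
$\frac{z + 35906}{s{\left(-51 \right)} + B} = \frac{-40866 + 35906}{\left(-2 - 51\right) - 33324} = - \frac{4960}{-53 - 33324} = - \frac{4960}{-33377} = \left(-4960\right) \left(- \frac{1}{33377}\right) = \frac{4960}{33377}$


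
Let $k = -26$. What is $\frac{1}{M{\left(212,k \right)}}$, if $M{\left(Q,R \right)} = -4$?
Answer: $- \frac{1}{4} \approx -0.25$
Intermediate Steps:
$\frac{1}{M{\left(212,k \right)}} = \frac{1}{-4} = - \frac{1}{4}$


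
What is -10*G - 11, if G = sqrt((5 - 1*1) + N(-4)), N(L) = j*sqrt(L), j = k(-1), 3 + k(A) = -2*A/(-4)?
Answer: -11 - 10*sqrt(4 - 7*I) ≈ -35.558 + 14.252*I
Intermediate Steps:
k(A) = -3 + A/2 (k(A) = -3 - 2*A/(-4) = -3 - 2*A*(-1/4) = -3 + A/2)
j = -7/2 (j = -3 + (1/2)*(-1) = -3 - 1/2 = -7/2 ≈ -3.5000)
N(L) = -7*sqrt(L)/2
G = sqrt(4 - 7*I) (G = sqrt((5 - 1*1) - 7*I) = sqrt((5 - 1) - 7*I) = sqrt(4 - 7*I) ≈ 2.4558 - 1.4252*I)
-10*G - 11 = -10*sqrt(4 - 7*I) - 11 = -11 - 10*sqrt(4 - 7*I)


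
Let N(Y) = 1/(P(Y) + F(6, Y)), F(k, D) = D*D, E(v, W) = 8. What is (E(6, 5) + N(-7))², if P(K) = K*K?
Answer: 616225/9604 ≈ 64.163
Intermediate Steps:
F(k, D) = D²
P(K) = K²
N(Y) = 1/(2*Y²) (N(Y) = 1/(Y² + Y²) = 1/(2*Y²))
(E(6, 5) + N(-7))² = (8 + (½)/(-7)²)² = (8 + (½)*(1/49))² = (8 + 1/98)² = (785/98)² = 616225/9604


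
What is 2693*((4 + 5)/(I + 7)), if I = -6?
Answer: 24237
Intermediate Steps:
2693*((4 + 5)/(I + 7)) = 2693*((4 + 5)/(-6 + 7)) = 2693*(9/1) = 2693*(9*1) = 2693*9 = 24237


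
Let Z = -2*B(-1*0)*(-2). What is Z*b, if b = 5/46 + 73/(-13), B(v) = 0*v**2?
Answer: 0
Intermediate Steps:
B(v) = 0
b = -3293/598 (b = 5*(1/46) + 73*(-1/13) = 5/46 - 73/13 = -3293/598 ≈ -5.5067)
Z = 0 (Z = -2*0*(-2) = 0*(-2) = 0)
Z*b = 0*(-3293/598) = 0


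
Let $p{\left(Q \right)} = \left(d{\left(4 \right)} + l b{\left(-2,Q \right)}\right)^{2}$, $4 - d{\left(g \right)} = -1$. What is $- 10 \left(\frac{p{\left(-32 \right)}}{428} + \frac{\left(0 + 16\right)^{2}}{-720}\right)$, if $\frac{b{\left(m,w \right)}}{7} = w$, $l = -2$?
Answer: $- \frac{9227557}{1926} \approx -4791.0$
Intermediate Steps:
$b{\left(m,w \right)} = 7 w$
$d{\left(g \right)} = 5$ ($d{\left(g \right)} = 4 - -1 = 4 + 1 = 5$)
$p{\left(Q \right)} = \left(5 - 14 Q\right)^{2}$ ($p{\left(Q \right)} = \left(5 - 2 \cdot 7 Q\right)^{2} = \left(5 - 14 Q\right)^{2}$)
$- 10 \left(\frac{p{\left(-32 \right)}}{428} + \frac{\left(0 + 16\right)^{2}}{-720}\right) = - 10 \left(\frac{\left(-5 + 14 \left(-32\right)\right)^{2}}{428} + \frac{\left(0 + 16\right)^{2}}{-720}\right) = - 10 \left(\left(-5 - 448\right)^{2} \cdot \frac{1}{428} + 16^{2} \left(- \frac{1}{720}\right)\right) = - 10 \left(\left(-453\right)^{2} \cdot \frac{1}{428} + 256 \left(- \frac{1}{720}\right)\right) = - 10 \left(205209 \cdot \frac{1}{428} - \frac{16}{45}\right) = - 10 \left(\frac{205209}{428} - \frac{16}{45}\right) = \left(-10\right) \frac{9227557}{19260} = - \frac{9227557}{1926}$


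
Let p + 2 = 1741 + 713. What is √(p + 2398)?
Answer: 5*√194 ≈ 69.642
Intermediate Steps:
p = 2452 (p = -2 + (1741 + 713) = -2 + 2454 = 2452)
√(p + 2398) = √(2452 + 2398) = √4850 = 5*√194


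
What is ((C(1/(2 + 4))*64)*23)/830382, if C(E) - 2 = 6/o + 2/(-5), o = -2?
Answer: -736/296565 ≈ -0.0024818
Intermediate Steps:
C(E) = -7/5 (C(E) = 2 + (6/(-2) + 2/(-5)) = 2 + (6*(-1/2) + 2*(-1/5)) = 2 + (-3 - 2/5) = 2 - 17/5 = -7/5)
((C(1/(2 + 4))*64)*23)/830382 = (-7/5*64*23)/830382 = -448/5*23*(1/830382) = -10304/5*1/830382 = -736/296565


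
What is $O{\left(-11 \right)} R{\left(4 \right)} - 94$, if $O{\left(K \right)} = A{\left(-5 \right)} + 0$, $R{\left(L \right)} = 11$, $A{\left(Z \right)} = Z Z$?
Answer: $181$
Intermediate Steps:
$A{\left(Z \right)} = Z^{2}$
$O{\left(K \right)} = 25$ ($O{\left(K \right)} = \left(-5\right)^{2} + 0 = 25 + 0 = 25$)
$O{\left(-11 \right)} R{\left(4 \right)} - 94 = 25 \cdot 11 - 94 = 275 - 94 = 181$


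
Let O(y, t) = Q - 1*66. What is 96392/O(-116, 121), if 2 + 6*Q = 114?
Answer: -144588/71 ≈ -2036.5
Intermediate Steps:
Q = 56/3 (Q = -1/3 + (1/6)*114 = -1/3 + 19 = 56/3 ≈ 18.667)
O(y, t) = -142/3 (O(y, t) = 56/3 - 1*66 = 56/3 - 66 = -142/3)
96392/O(-116, 121) = 96392/(-142/3) = 96392*(-3/142) = -144588/71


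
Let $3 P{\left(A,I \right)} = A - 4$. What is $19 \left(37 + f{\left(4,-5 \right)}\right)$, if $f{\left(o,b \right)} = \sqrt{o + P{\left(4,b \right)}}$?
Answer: $741$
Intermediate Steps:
$P{\left(A,I \right)} = - \frac{4}{3} + \frac{A}{3}$ ($P{\left(A,I \right)} = \frac{A - 4}{3} = \frac{-4 + A}{3} = - \frac{4}{3} + \frac{A}{3}$)
$f{\left(o,b \right)} = \sqrt{o}$ ($f{\left(o,b \right)} = \sqrt{o + \left(- \frac{4}{3} + \frac{1}{3} \cdot 4\right)} = \sqrt{o + \left(- \frac{4}{3} + \frac{4}{3}\right)} = \sqrt{o + 0} = \sqrt{o}$)
$19 \left(37 + f{\left(4,-5 \right)}\right) = 19 \left(37 + \sqrt{4}\right) = 19 \left(37 + 2\right) = 19 \cdot 39 = 741$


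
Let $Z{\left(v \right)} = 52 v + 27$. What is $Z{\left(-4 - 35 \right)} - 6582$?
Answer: $-8583$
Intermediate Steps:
$Z{\left(v \right)} = 27 + 52 v$
$Z{\left(-4 - 35 \right)} - 6582 = \left(27 + 52 \left(-4 - 35\right)\right) - 6582 = \left(27 + 52 \left(-39\right)\right) - 6582 = \left(27 - 2028\right) - 6582 = -2001 - 6582 = -8583$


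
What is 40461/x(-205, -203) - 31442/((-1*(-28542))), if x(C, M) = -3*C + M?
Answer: 570941879/5879652 ≈ 97.105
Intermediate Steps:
x(C, M) = M - 3*C
40461/x(-205, -203) - 31442/((-1*(-28542))) = 40461/(-203 - 3*(-205)) - 31442/((-1*(-28542))) = 40461/(-203 + 615) - 31442/28542 = 40461/412 - 31442*1/28542 = 40461*(1/412) - 15721/14271 = 40461/412 - 15721/14271 = 570941879/5879652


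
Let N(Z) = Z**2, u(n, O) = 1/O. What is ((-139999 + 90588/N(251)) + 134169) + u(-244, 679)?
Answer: -249332296317/42777679 ≈ -5828.6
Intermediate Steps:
((-139999 + 90588/N(251)) + 134169) + u(-244, 679) = ((-139999 + 90588/(251**2)) + 134169) + 1/679 = ((-139999 + 90588/63001) + 134169) + 1/679 = (-8819986411/63001 + 134169) + 1/679 = -367205242/63001 + 1/679 = -249332296317/42777679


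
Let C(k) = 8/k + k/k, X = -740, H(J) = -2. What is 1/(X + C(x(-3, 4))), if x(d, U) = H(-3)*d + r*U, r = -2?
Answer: -1/743 ≈ -0.0013459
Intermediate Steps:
x(d, U) = -2*U - 2*d (x(d, U) = -2*d - 2*U = -2*U - 2*d)
C(k) = 1 + 8/k (C(k) = 8/k + 1 = 1 + 8/k)
1/(X + C(x(-3, 4))) = 1/(-740 + (8 + (-2*4 - 2*(-3)))/(-2*4 - 2*(-3))) = 1/(-740 + (8 + (-8 + 6))/(-8 + 6)) = 1/(-740 + (8 - 2)/(-2)) = 1/(-740 - 1/2*6) = 1/(-740 - 3) = 1/(-743) = -1/743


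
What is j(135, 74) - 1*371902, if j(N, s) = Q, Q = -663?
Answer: -372565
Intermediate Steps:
j(N, s) = -663
j(135, 74) - 1*371902 = -663 - 1*371902 = -663 - 371902 = -372565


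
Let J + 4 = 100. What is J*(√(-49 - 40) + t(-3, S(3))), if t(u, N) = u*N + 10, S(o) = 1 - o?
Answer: 1536 + 96*I*√89 ≈ 1536.0 + 905.66*I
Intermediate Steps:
J = 96 (J = -4 + 100 = 96)
t(u, N) = 10 + N*u (t(u, N) = N*u + 10 = 10 + N*u)
J*(√(-49 - 40) + t(-3, S(3))) = 96*(√(-49 - 40) + (10 + (1 - 1*3)*(-3))) = 96*(√(-89) + (10 + (1 - 3)*(-3))) = 96*(I*√89 + (10 - 2*(-3))) = 96*(I*√89 + (10 + 6)) = 96*(I*√89 + 16) = 96*(16 + I*√89) = 1536 + 96*I*√89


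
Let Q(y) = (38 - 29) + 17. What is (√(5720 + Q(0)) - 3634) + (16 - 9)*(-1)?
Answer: -3641 + 13*√34 ≈ -3565.2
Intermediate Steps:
Q(y) = 26 (Q(y) = 9 + 17 = 26)
(√(5720 + Q(0)) - 3634) + (16 - 9)*(-1) = (√(5720 + 26) - 3634) + (16 - 9)*(-1) = (√5746 - 3634) + 7*(-1) = (13*√34 - 3634) - 7 = (-3634 + 13*√34) - 7 = -3641 + 13*√34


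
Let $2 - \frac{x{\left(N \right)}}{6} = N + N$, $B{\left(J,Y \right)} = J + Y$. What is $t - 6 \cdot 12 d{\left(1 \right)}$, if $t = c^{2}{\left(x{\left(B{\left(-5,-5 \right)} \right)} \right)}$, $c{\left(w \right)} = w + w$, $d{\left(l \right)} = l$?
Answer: $69624$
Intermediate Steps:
$x{\left(N \right)} = 12 - 12 N$ ($x{\left(N \right)} = 12 - 6 \left(N + N\right) = 12 - 6 \cdot 2 N = 12 - 12 N$)
$c{\left(w \right)} = 2 w$
$t = 69696$ ($t = \left(2 \left(12 - 12 \left(-5 - 5\right)\right)\right)^{2} = \left(2 \left(12 - -120\right)\right)^{2} = \left(2 \left(12 + 120\right)\right)^{2} = \left(2 \cdot 132\right)^{2} = 264^{2} = 69696$)
$t - 6 \cdot 12 d{\left(1 \right)} = 69696 - 6 \cdot 12 \cdot 1 = 69696 - 72 \cdot 1 = 69696 - 72 = 69624$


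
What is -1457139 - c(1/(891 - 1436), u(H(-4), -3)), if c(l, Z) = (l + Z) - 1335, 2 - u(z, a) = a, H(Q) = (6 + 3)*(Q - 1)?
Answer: -793415904/545 ≈ -1.4558e+6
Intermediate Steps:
H(Q) = -9 + 9*Q (H(Q) = 9*(-1 + Q) = -9 + 9*Q)
u(z, a) = 2 - a
c(l, Z) = -1335 + Z + l (c(l, Z) = (Z + l) - 1335 = -1335 + Z + l)
-1457139 - c(1/(891 - 1436), u(H(-4), -3)) = -1457139 - (-1335 + (2 - 1*(-3)) + 1/(891 - 1436)) = -1457139 - (-1335 + (2 + 3) + 1/(-545)) = -1457139 - (-1335 + 5 - 1/545) = -1457139 - 1*(-724851/545) = -1457139 + 724851/545 = -793415904/545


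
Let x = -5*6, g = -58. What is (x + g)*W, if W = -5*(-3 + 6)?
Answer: 1320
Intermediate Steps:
x = -30
W = -15 (W = -5*3 = -15)
(x + g)*W = (-30 - 58)*(-15) = -88*(-15) = 1320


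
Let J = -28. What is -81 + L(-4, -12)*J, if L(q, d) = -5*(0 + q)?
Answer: -641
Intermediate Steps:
L(q, d) = -5*q
-81 + L(-4, -12)*J = -81 - 5*(-4)*(-28) = -81 + 20*(-28) = -81 - 560 = -641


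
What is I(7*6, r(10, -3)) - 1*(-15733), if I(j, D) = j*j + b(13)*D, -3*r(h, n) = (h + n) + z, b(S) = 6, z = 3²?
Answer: 17465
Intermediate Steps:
z = 9
r(h, n) = -3 - h/3 - n/3 (r(h, n) = -((h + n) + 9)/3 = -(9 + h + n)/3 = -3 - h/3 - n/3)
I(j, D) = j² + 6*D (I(j, D) = j*j + 6*D = j² + 6*D)
I(7*6, r(10, -3)) - 1*(-15733) = ((7*6)² + 6*(-3 - ⅓*10 - ⅓*(-3))) - 1*(-15733) = (42² + 6*(-3 - 10/3 + 1)) + 15733 = (1764 + 6*(-16/3)) + 15733 = (1764 - 32) + 15733 = 1732 + 15733 = 17465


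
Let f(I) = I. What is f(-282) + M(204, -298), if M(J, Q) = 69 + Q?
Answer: -511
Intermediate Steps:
f(-282) + M(204, -298) = -282 + (69 - 298) = -282 - 229 = -511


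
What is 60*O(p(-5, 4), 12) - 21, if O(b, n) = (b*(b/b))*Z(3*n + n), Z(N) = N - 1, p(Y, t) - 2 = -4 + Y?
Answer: -19761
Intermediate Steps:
p(Y, t) = -2 + Y (p(Y, t) = 2 + (-4 + Y) = -2 + Y)
Z(N) = -1 + N
O(b, n) = b*(-1 + 4*n) (O(b, n) = (b*(b/b))*(-1 + (3*n + n)) = (b*1)*(-1 + 4*n) = b*(-1 + 4*n))
60*O(p(-5, 4), 12) - 21 = 60*((-2 - 5)*(-1 + 4*12)) - 21 = 60*(-7*(-1 + 48)) - 21 = 60*(-7*47) - 21 = 60*(-329) - 21 = -19740 - 21 = -19761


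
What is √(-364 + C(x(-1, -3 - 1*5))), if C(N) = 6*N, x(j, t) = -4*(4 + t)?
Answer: 2*I*√67 ≈ 16.371*I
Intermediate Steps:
x(j, t) = -16 - 4*t
√(-364 + C(x(-1, -3 - 1*5))) = √(-364 + 6*(-16 - 4*(-3 - 1*5))) = √(-364 + 6*(-16 - 4*(-3 - 5))) = √(-364 + 6*(-16 - 4*(-8))) = √(-364 + 6*(-16 + 32)) = √(-364 + 6*16) = √(-364 + 96) = √(-268) = 2*I*√67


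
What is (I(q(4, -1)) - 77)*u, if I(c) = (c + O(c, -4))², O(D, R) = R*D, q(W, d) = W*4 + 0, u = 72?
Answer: 160344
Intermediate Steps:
q(W, d) = 4*W (q(W, d) = 4*W + 0 = 4*W)
O(D, R) = D*R
I(c) = 9*c² (I(c) = (c + c*(-4))² = (c - 4*c)² = (-3*c)² = 9*c²)
(I(q(4, -1)) - 77)*u = (9*(4*4)² - 77)*72 = (9*16² - 77)*72 = (9*256 - 77)*72 = (2304 - 77)*72 = 2227*72 = 160344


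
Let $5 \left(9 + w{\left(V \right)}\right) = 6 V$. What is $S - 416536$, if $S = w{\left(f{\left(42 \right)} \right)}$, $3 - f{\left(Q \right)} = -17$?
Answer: $-416521$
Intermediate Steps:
$f{\left(Q \right)} = 20$ ($f{\left(Q \right)} = 3 - -17 = 3 + 17 = 20$)
$w{\left(V \right)} = -9 + \frac{6 V}{5}$
$S = 15$ ($S = -9 + \frac{6}{5} \cdot 20 = -9 + 24 = 15$)
$S - 416536 = 15 - 416536 = -416521$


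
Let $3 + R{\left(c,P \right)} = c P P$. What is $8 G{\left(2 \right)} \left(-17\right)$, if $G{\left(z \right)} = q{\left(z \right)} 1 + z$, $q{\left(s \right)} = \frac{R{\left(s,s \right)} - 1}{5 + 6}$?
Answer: $- \frac{3536}{11} \approx -321.45$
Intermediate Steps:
$R{\left(c,P \right)} = -3 + c P^{2}$ ($R{\left(c,P \right)} = -3 + c P P = -3 + P c P = -3 + c P^{2}$)
$q{\left(s \right)} = - \frac{4}{11} + \frac{s^{3}}{11}$ ($q{\left(s \right)} = \frac{\left(-3 + s s^{2}\right) - 1}{5 + 6} = \frac{\left(-3 + s^{3}\right) - 1}{11} = \left(-4 + s^{3}\right) \frac{1}{11} = - \frac{4}{11} + \frac{s^{3}}{11}$)
$G{\left(z \right)} = - \frac{4}{11} + z + \frac{z^{3}}{11}$ ($G{\left(z \right)} = \left(- \frac{4}{11} + \frac{z^{3}}{11}\right) 1 + z = \left(- \frac{4}{11} + \frac{z^{3}}{11}\right) + z = - \frac{4}{11} + z + \frac{z^{3}}{11}$)
$8 G{\left(2 \right)} \left(-17\right) = 8 \left(- \frac{4}{11} + 2 + \frac{2^{3}}{11}\right) \left(-17\right) = 8 \left(- \frac{4}{11} + 2 + \frac{1}{11} \cdot 8\right) \left(-17\right) = 8 \left(- \frac{4}{11} + 2 + \frac{8}{11}\right) \left(-17\right) = 8 \cdot \frac{26}{11} \left(-17\right) = \frac{208}{11} \left(-17\right) = - \frac{3536}{11}$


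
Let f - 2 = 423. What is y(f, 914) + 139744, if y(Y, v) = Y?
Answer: 140169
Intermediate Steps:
f = 425 (f = 2 + 423 = 425)
y(f, 914) + 139744 = 425 + 139744 = 140169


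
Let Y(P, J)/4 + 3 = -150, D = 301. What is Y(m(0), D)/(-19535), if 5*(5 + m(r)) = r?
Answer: 612/19535 ≈ 0.031328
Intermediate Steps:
m(r) = -5 + r/5
Y(P, J) = -612 (Y(P, J) = -12 + 4*(-150) = -12 - 600 = -612)
Y(m(0), D)/(-19535) = -612/(-19535) = -612*(-1/19535) = 612/19535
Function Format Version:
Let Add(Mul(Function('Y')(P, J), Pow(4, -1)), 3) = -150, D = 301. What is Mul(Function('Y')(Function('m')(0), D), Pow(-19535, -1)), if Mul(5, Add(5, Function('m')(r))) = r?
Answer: Rational(612, 19535) ≈ 0.031328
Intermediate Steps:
Function('m')(r) = Add(-5, Mul(Rational(1, 5), r))
Function('Y')(P, J) = -612 (Function('Y')(P, J) = Add(-12, Mul(4, -150)) = Add(-12, -600) = -612)
Mul(Function('Y')(Function('m')(0), D), Pow(-19535, -1)) = Mul(-612, Pow(-19535, -1)) = Mul(-612, Rational(-1, 19535)) = Rational(612, 19535)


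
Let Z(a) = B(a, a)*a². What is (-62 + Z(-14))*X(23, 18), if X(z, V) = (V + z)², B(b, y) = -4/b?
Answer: -10086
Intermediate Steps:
Z(a) = -4*a (Z(a) = (-4/a)*a² = -4*a)
(-62 + Z(-14))*X(23, 18) = (-62 - 4*(-14))*(18 + 23)² = (-62 + 56)*41² = -6*1681 = -10086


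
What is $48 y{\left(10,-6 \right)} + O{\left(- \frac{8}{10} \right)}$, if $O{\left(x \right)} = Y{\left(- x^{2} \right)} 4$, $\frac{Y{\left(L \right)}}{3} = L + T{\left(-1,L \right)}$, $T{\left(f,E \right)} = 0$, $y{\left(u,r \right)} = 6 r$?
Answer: $- \frac{43392}{25} \approx -1735.7$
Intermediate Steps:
$Y{\left(L \right)} = 3 L$ ($Y{\left(L \right)} = 3 \left(L + 0\right) = 3 L$)
$O{\left(x \right)} = - 12 x^{2}$ ($O{\left(x \right)} = 3 \left(- x^{2}\right) 4 = - 3 x^{2} \cdot 4 = - 12 x^{2}$)
$48 y{\left(10,-6 \right)} + O{\left(- \frac{8}{10} \right)} = 48 \cdot 6 \left(-6\right) - 12 \left(- \frac{8}{10}\right)^{2} = 48 \left(-36\right) - 12 \left(\left(-8\right) \frac{1}{10}\right)^{2} = -1728 - 12 \left(- \frac{4}{5}\right)^{2} = -1728 - \frac{192}{25} = - \frac{43392}{25}$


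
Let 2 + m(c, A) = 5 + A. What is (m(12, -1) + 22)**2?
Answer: 576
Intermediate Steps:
m(c, A) = 3 + A (m(c, A) = -2 + (5 + A) = 3 + A)
(m(12, -1) + 22)**2 = ((3 - 1) + 22)**2 = (2 + 22)**2 = 24**2 = 576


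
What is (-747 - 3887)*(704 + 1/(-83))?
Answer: -270769254/83 ≈ -3.2623e+6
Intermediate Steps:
(-747 - 3887)*(704 + 1/(-83)) = -4634*(704 - 1/83) = -4634*58431/83 = -270769254/83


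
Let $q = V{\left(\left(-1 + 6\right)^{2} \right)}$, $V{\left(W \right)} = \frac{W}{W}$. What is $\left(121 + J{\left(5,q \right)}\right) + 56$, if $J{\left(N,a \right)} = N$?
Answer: $182$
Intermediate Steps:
$V{\left(W \right)} = 1$
$q = 1$
$\left(121 + J{\left(5,q \right)}\right) + 56 = \left(121 + 5\right) + 56 = 126 + 56 = 182$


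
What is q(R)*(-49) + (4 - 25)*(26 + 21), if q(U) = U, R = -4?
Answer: -791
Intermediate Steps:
q(R)*(-49) + (4 - 25)*(26 + 21) = -4*(-49) + (4 - 25)*(26 + 21) = 196 - 21*47 = 196 - 987 = -791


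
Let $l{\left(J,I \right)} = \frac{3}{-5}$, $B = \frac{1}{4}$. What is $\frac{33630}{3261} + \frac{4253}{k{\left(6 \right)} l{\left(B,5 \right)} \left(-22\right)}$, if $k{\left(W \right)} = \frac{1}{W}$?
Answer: $\frac{23238365}{11957} \approx 1943.5$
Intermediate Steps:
$B = \frac{1}{4} \approx 0.25$
$l{\left(J,I \right)} = - \frac{3}{5}$ ($l{\left(J,I \right)} = 3 \left(- \frac{1}{5}\right) = - \frac{3}{5}$)
$\frac{33630}{3261} + \frac{4253}{k{\left(6 \right)} l{\left(B,5 \right)} \left(-22\right)} = \frac{33630}{3261} + \frac{4253}{\frac{1}{6} \left(- \frac{3}{5}\right) \left(-22\right)} = 33630 \cdot \frac{1}{3261} + \frac{4253}{\frac{1}{6} \left(- \frac{3}{5}\right) \left(-22\right)} = \frac{11210}{1087} + \frac{4253}{\left(- \frac{1}{10}\right) \left(-22\right)} = \frac{11210}{1087} + \frac{4253}{\frac{11}{5}} = \frac{11210}{1087} + 4253 \cdot \frac{5}{11} = \frac{11210}{1087} + \frac{21265}{11} = \frac{23238365}{11957}$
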